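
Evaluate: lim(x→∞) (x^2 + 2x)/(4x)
This is an ∞/∞ indeterminate form.

Apply L'Hôpital's rule: differentiate numerator and denominator separately.
  f(x) = x^2 + 2·x   ⇒   f'(x) = 2·x + 2
  g(x) = 4·x   ⇒   g'(x) = 4
  lim(x→∞) f'(x)/g'(x) = lim(x→∞) (2·x + 2)/(4)
  = ∞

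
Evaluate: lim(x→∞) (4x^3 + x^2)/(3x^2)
This is an ∞/∞ indeterminate form.

Apply L'Hôpital's rule: differentiate numerator and denominator separately.
  f(x) = 4·x^3 + x^2   ⇒   f'(x) = 12·x^2 + 2·x
  g(x) = 3·x^2   ⇒   g'(x) = 6·x
  lim(x→∞) f'(x)/g'(x) = lim(x→∞) (12·x^2 + 2·x)/(6·x)
  = ∞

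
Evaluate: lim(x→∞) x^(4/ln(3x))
This is an exponential indeterminate form.

For exponential indeterminate forms, take the natural log:
  Let L = lim(x→∞) x^(4/ln(3x))
  Then ln(L) = lim(x→∞) [exponent × ln(base)]
  Evaluate using L'Hôpital or standard limits, then exponentiate.
  L = e^(4)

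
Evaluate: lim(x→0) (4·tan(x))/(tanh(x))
This is a 0/0 indeterminate form.

Apply L'Hôpital's rule: differentiate numerator and denominator separately.
  f(x) = 4·tan(x)   ⇒   f'(x) = 4·tan(x)^2 + 4
  g(x) = tanh(x)   ⇒   g'(x) = 1 - tanh(x)^2
  lim(x→0) f'(x)/g'(x) = lim(x→0) (4·tan(x)^2 + 4)/(1 - tanh(x)^2)
  = 4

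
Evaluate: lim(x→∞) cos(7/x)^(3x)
This is an exponential indeterminate form.

For exponential indeterminate forms, take the natural log:
  Let L = lim(x→∞) cos(7/x)^(3x)
  Then ln(L) = lim(x→∞) [exponent × ln(base)]
  Evaluate using L'Hôpital or standard limits, then exponentiate.
  L = 1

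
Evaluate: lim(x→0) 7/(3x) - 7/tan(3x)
This is an ∞-∞ indeterminate form.

Combine fractions or rationalize to convert ∞-∞ to 0/0 form:
  lim(x→0) 7/(3x) - 7/tan(3x) = 0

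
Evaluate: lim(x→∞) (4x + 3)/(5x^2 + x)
This is an ∞/∞ indeterminate form.

Apply L'Hôpital's rule: differentiate numerator and denominator separately.
  f(x) = 4·x + 3   ⇒   f'(x) = 4
  g(x) = 5·x^2 + x   ⇒   g'(x) = 10·x + 1
  lim(x→∞) f'(x)/g'(x) = lim(x→∞) (4)/(10·x + 1)
  = 0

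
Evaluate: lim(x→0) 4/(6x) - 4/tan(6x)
This is an ∞-∞ indeterminate form.

Combine fractions or rationalize to convert ∞-∞ to 0/0 form:
  lim(x→0) 4/(6x) - 4/tan(6x) = 0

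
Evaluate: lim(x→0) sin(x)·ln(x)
This is a 0·∞ indeterminate form.

Rewrite 0·∞ as a quotient (0/0 or ∞/∞ form), then apply L'Hôpital's rule:
  lim(x→0) sin(x)·ln(x) = 0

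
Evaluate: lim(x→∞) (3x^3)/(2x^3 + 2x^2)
This is an ∞/∞ indeterminate form.

Apply L'Hôpital's rule: differentiate numerator and denominator separately.
  f(x) = 3·x^3   ⇒   f'(x) = 9·x^2
  g(x) = 2·x^3 + 2·x^2   ⇒   g'(x) = 6·x^2 + 4·x
  lim(x→∞) f'(x)/g'(x) = lim(x→∞) (9·x^2)/(6·x^2 + 4·x)
  = 3/2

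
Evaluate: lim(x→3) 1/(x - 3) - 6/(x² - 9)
This is an ∞-∞ indeterminate form.

Combine fractions or rationalize to convert ∞-∞ to 0/0 form:
  lim(x→3) 1/(x - 3) - 6/(x² - 9) = 1/6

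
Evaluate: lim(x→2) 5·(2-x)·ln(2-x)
This is a 0·∞ indeterminate form.

Rewrite 0·∞ as a quotient (0/0 or ∞/∞ form), then apply L'Hôpital's rule:
  lim(x→2) 5·(2-x)·ln(2-x) = 0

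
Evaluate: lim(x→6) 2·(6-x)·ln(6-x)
This is a 0·∞ indeterminate form.

Rewrite 0·∞ as a quotient (0/0 or ∞/∞ form), then apply L'Hôpital's rule:
  lim(x→6) 2·(6-x)·ln(6-x) = 0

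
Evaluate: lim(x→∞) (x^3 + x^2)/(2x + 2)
This is an ∞/∞ indeterminate form.

Apply L'Hôpital's rule: differentiate numerator and denominator separately.
  f(x) = x^3 + x^2   ⇒   f'(x) = 3·x^2 + 2·x
  g(x) = 2·x + 2   ⇒   g'(x) = 2
  lim(x→∞) f'(x)/g'(x) = lim(x→∞) (3·x^2 + 2·x)/(2)
  = ∞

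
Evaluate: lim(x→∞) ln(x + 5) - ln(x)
This is an ∞-∞ indeterminate form.

Combine fractions or rationalize to convert ∞-∞ to 0/0 form:
  lim(x→∞) ln(x + 5) - ln(x) = 0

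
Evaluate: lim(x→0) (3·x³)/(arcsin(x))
This is a 0/0 indeterminate form.

Apply L'Hôpital's rule: differentiate numerator and denominator separately.
  f(x) = 3·x^3   ⇒   f'(x) = 9·x^2
  g(x) = asin(x)   ⇒   g'(x) = 1/sqrt(1 - x^2)
  lim(x→0) f'(x)/g'(x) = lim(x→0) (9·x^2)/(1/sqrt(1 - x^2))
  = 0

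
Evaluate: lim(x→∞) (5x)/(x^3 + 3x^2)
This is an ∞/∞ indeterminate form.

Apply L'Hôpital's rule: differentiate numerator and denominator separately.
  f(x) = 5·x   ⇒   f'(x) = 5
  g(x) = x^3 + 3·x^2   ⇒   g'(x) = 3·x^2 + 6·x
  lim(x→∞) f'(x)/g'(x) = lim(x→∞) (5)/(3·x^2 + 6·x)
  = 0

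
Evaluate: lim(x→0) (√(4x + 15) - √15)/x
This is a standard limit.

Factor or rationalize the expression:
  lim(x→0) (√(4x + 15) - √15)/x = 2·sqrt(15)/15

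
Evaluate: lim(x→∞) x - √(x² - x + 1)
This is an ∞-∞ indeterminate form.

Combine fractions or rationalize to convert ∞-∞ to 0/0 form:
  lim(x→∞) x - √(x² - x + 1) = 1/2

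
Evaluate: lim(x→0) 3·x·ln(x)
This is a 0·∞ indeterminate form.

Rewrite 0·∞ as a quotient (0/0 or ∞/∞ form), then apply L'Hôpital's rule:
  lim(x→0) 3·x·ln(x) = 0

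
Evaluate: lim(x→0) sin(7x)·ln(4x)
This is a 0·∞ indeterminate form.

Rewrite 0·∞ as a quotient (0/0 or ∞/∞ form), then apply L'Hôpital's rule:
  lim(x→0) sin(7x)·ln(4x) = 0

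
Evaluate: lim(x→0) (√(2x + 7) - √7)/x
This is a standard limit.

Factor or rationalize the expression:
  lim(x→0) (√(2x + 7) - √7)/x = sqrt(7)/7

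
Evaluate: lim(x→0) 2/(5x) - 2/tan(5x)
This is an ∞-∞ indeterminate form.

Combine fractions or rationalize to convert ∞-∞ to 0/0 form:
  lim(x→0) 2/(5x) - 2/tan(5x) = 0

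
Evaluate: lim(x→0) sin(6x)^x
This is an exponential indeterminate form.

For exponential indeterminate forms, take the natural log:
  Let L = lim(x→0) sin(6x)^x
  Then ln(L) = lim(x→0) [exponent × ln(base)]
  Evaluate using L'Hôpital or standard limits, then exponentiate.
  L = 1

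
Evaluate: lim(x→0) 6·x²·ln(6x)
This is a 0·∞ indeterminate form.

Rewrite 0·∞ as a quotient (0/0 or ∞/∞ form), then apply L'Hôpital's rule:
  lim(x→0) 6·x²·ln(6x) = 0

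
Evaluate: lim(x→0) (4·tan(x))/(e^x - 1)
This is a 0/0 indeterminate form.

Apply L'Hôpital's rule: differentiate numerator and denominator separately.
  f(x) = 4·tan(x)   ⇒   f'(x) = 4·tan(x)^2 + 4
  g(x) = e^(x) - 1   ⇒   g'(x) = e^(x)
  lim(x→0) f'(x)/g'(x) = lim(x→0) (4·tan(x)^2 + 4)/(e^(x))
  = 4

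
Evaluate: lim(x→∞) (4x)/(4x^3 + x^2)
This is an ∞/∞ indeterminate form.

Apply L'Hôpital's rule: differentiate numerator and denominator separately.
  f(x) = 4·x   ⇒   f'(x) = 4
  g(x) = 4·x^3 + x^2   ⇒   g'(x) = 12·x^2 + 2·x
  lim(x→∞) f'(x)/g'(x) = lim(x→∞) (4)/(12·x^2 + 2·x)
  = 0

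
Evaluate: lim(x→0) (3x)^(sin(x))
This is an exponential indeterminate form.

For exponential indeterminate forms, take the natural log:
  Let L = lim(x→0) (3x)^(sin(x))
  Then ln(L) = lim(x→0) [exponent × ln(base)]
  Evaluate using L'Hôpital or standard limits, then exponentiate.
  L = 1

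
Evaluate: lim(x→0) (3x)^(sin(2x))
This is an exponential indeterminate form.

For exponential indeterminate forms, take the natural log:
  Let L = lim(x→0) (3x)^(sin(2x))
  Then ln(L) = lim(x→0) [exponent × ln(base)]
  Evaluate using L'Hôpital or standard limits, then exponentiate.
  L = 1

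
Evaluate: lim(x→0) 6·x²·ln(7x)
This is a 0·∞ indeterminate form.

Rewrite 0·∞ as a quotient (0/0 or ∞/∞ form), then apply L'Hôpital's rule:
  lim(x→0) 6·x²·ln(7x) = 0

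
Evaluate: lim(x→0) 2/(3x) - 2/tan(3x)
This is an ∞-∞ indeterminate form.

Combine fractions or rationalize to convert ∞-∞ to 0/0 form:
  lim(x→0) 2/(3x) - 2/tan(3x) = 0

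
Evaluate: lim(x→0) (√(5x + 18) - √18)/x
This is a standard limit.

Factor or rationalize the expression:
  lim(x→0) (√(5x + 18) - √18)/x = 5·sqrt(2)/12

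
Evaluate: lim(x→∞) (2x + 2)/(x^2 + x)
This is an ∞/∞ indeterminate form.

Apply L'Hôpital's rule: differentiate numerator and denominator separately.
  f(x) = 2·x + 2   ⇒   f'(x) = 2
  g(x) = x^2 + x   ⇒   g'(x) = 2·x + 1
  lim(x→∞) f'(x)/g'(x) = lim(x→∞) (2)/(2·x + 1)
  = 0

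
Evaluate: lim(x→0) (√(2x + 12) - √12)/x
This is a standard limit.

Factor or rationalize the expression:
  lim(x→0) (√(2x + 12) - √12)/x = sqrt(3)/6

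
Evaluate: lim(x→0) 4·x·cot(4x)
This is a 0·∞ indeterminate form.

Rewrite 0·∞ as a quotient (0/0 or ∞/∞ form), then apply L'Hôpital's rule:
  lim(x→0) 4·x·cot(4x) = 1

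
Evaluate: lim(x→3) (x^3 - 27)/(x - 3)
This is a standard limit.

Factor or rationalize the expression:
  lim(x→3) (x^3 - 27)/(x - 3) = 27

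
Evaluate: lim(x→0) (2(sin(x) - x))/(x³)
This is a 0/0 indeterminate form.

Apply L'Hôpital's rule: differentiate numerator and denominator separately.
  f(x) = -2·x + 2·sin(x)   ⇒   f'(x) = 2·cos(x) - 2
  g(x) = x^3   ⇒   g'(x) = 3·x^2
  lim(x→0) f'(x)/g'(x) = lim(x→0) (2·cos(x) - 2)/(3·x^2)
  = -1/3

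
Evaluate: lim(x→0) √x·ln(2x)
This is a 0·∞ indeterminate form.

Rewrite 0·∞ as a quotient (0/0 or ∞/∞ form), then apply L'Hôpital's rule:
  lim(x→0) √x·ln(2x) = 0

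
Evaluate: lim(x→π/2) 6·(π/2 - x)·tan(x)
This is a 0·∞ indeterminate form.

Rewrite 0·∞ as a quotient (0/0 or ∞/∞ form), then apply L'Hôpital's rule:
  lim(x→π/2) 6·(π/2 - x)·tan(x) = 6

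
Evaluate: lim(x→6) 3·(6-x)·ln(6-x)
This is a 0·∞ indeterminate form.

Rewrite 0·∞ as a quotient (0/0 or ∞/∞ form), then apply L'Hôpital's rule:
  lim(x→6) 3·(6-x)·ln(6-x) = 0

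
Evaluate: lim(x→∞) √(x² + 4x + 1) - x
This is an ∞-∞ indeterminate form.

Combine fractions or rationalize to convert ∞-∞ to 0/0 form:
  lim(x→∞) √(x² + 4x + 1) - x = 2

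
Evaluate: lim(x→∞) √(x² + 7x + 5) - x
This is an ∞-∞ indeterminate form.

Combine fractions or rationalize to convert ∞-∞ to 0/0 form:
  lim(x→∞) √(x² + 7x + 5) - x = 7/2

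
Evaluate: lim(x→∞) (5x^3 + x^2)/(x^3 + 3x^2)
This is an ∞/∞ indeterminate form.

Apply L'Hôpital's rule: differentiate numerator and denominator separately.
  f(x) = 5·x^3 + x^2   ⇒   f'(x) = 15·x^2 + 2·x
  g(x) = x^3 + 3·x^2   ⇒   g'(x) = 3·x^2 + 6·x
  lim(x→∞) f'(x)/g'(x) = lim(x→∞) (15·x^2 + 2·x)/(3·x^2 + 6·x)
  = 5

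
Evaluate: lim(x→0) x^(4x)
This is an exponential indeterminate form.

For exponential indeterminate forms, take the natural log:
  Let L = lim(x→0) x^(4x)
  Then ln(L) = lim(x→0) [exponent × ln(base)]
  Evaluate using L'Hôpital or standard limits, then exponentiate.
  L = 1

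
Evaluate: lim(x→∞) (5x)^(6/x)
This is an exponential indeterminate form.

For exponential indeterminate forms, take the natural log:
  Let L = lim(x→∞) (5x)^(6/x)
  Then ln(L) = lim(x→∞) [exponent × ln(base)]
  Evaluate using L'Hôpital or standard limits, then exponentiate.
  L = 1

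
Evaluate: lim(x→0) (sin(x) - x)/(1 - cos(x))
This is a 0/0 indeterminate form.

Apply L'Hôpital's rule: differentiate numerator and denominator separately.
  f(x) = -x + sin(x)   ⇒   f'(x) = cos(x) - 1
  g(x) = 1 - cos(x)   ⇒   g'(x) = sin(x)
  lim(x→0) f'(x)/g'(x) = lim(x→0) (cos(x) - 1)/(sin(x))
  = 0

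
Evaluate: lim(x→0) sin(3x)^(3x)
This is an exponential indeterminate form.

For exponential indeterminate forms, take the natural log:
  Let L = lim(x→0) sin(3x)^(3x)
  Then ln(L) = lim(x→0) [exponent × ln(base)]
  Evaluate using L'Hôpital or standard limits, then exponentiate.
  L = 1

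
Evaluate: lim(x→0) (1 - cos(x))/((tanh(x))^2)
This is a 0/0 indeterminate form.

Apply L'Hôpital's rule: differentiate numerator and denominator separately.
  f(x) = 1 - cos(x)   ⇒   f'(x) = sin(x)
  g(x) = tanh(x)^2   ⇒   g'(x) = (2 - 2·tanh(x)^2)·tanh(x)
  lim(x→0) f'(x)/g'(x) = lim(x→0) (sin(x))/((2 - 2·tanh(x)^2)·tanh(x))
  = 1/2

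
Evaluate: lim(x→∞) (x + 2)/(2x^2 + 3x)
This is an ∞/∞ indeterminate form.

Apply L'Hôpital's rule: differentiate numerator and denominator separately.
  f(x) = x + 2   ⇒   f'(x) = 1
  g(x) = 2·x^2 + 3·x   ⇒   g'(x) = 4·x + 3
  lim(x→∞) f'(x)/g'(x) = lim(x→∞) (1)/(4·x + 3)
  = 0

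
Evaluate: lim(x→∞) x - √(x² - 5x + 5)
This is an ∞-∞ indeterminate form.

Combine fractions or rationalize to convert ∞-∞ to 0/0 form:
  lim(x→∞) x - √(x² - 5x + 5) = 5/2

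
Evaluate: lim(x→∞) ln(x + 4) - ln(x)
This is an ∞-∞ indeterminate form.

Combine fractions or rationalize to convert ∞-∞ to 0/0 form:
  lim(x→∞) ln(x + 4) - ln(x) = 0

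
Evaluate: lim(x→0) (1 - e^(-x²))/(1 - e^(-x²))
This is a 0/0 indeterminate form.

Apply L'Hôpital's rule: differentiate numerator and denominator separately.
  f(x) = 1 - e^(-x^2)   ⇒   f'(x) = 2·x·e^(-x^2)
  g(x) = 1 - e^(-x^2)   ⇒   g'(x) = 2·x·e^(-x^2)
  lim(x→0) f'(x)/g'(x) = lim(x→0) (2·x·e^(-x^2))/(2·x·e^(-x^2))
  = 1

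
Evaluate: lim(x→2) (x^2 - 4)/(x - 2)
This is a standard limit.

Factor or rationalize the expression:
  lim(x→2) (x^2 - 4)/(x - 2) = 4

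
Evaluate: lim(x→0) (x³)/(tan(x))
This is a 0/0 indeterminate form.

Apply L'Hôpital's rule: differentiate numerator and denominator separately.
  f(x) = x^3   ⇒   f'(x) = 3·x^2
  g(x) = tan(x)   ⇒   g'(x) = tan(x)^2 + 1
  lim(x→0) f'(x)/g'(x) = lim(x→0) (3·x^2)/(tan(x)^2 + 1)
  = 0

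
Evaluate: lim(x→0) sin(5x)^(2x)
This is an exponential indeterminate form.

For exponential indeterminate forms, take the natural log:
  Let L = lim(x→0) sin(5x)^(2x)
  Then ln(L) = lim(x→0) [exponent × ln(base)]
  Evaluate using L'Hôpital or standard limits, then exponentiate.
  L = 1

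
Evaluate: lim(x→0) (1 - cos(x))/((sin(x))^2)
This is a 0/0 indeterminate form.

Apply L'Hôpital's rule: differentiate numerator and denominator separately.
  f(x) = 1 - cos(x)   ⇒   f'(x) = sin(x)
  g(x) = sin(x)^2   ⇒   g'(x) = 2·sin(x)·cos(x)
  lim(x→0) f'(x)/g'(x) = lim(x→0) (sin(x))/(2·sin(x)·cos(x))
  = 1/2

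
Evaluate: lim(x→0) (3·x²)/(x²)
This is a 0/0 indeterminate form.

Apply L'Hôpital's rule: differentiate numerator and denominator separately.
  f(x) = 3·x^2   ⇒   f'(x) = 6·x
  g(x) = x^2   ⇒   g'(x) = 2·x
  lim(x→0) f'(x)/g'(x) = lim(x→0) (6·x)/(2·x)
  = 3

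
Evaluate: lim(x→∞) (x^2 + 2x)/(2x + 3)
This is an ∞/∞ indeterminate form.

Apply L'Hôpital's rule: differentiate numerator and denominator separately.
  f(x) = x^2 + 2·x   ⇒   f'(x) = 2·x + 2
  g(x) = 2·x + 3   ⇒   g'(x) = 2
  lim(x→∞) f'(x)/g'(x) = lim(x→∞) (2·x + 2)/(2)
  = ∞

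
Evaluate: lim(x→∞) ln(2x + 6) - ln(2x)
This is an ∞-∞ indeterminate form.

Combine fractions or rationalize to convert ∞-∞ to 0/0 form:
  lim(x→∞) ln(2x + 6) - ln(2x) = 0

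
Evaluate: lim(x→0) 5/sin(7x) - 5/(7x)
This is an ∞-∞ indeterminate form.

Combine fractions or rationalize to convert ∞-∞ to 0/0 form:
  lim(x→0) 5/sin(7x) - 5/(7x) = 0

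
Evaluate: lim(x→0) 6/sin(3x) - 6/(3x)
This is an ∞-∞ indeterminate form.

Combine fractions or rationalize to convert ∞-∞ to 0/0 form:
  lim(x→0) 6/sin(3x) - 6/(3x) = 0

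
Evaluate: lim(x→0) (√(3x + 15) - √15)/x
This is a standard limit.

Factor or rationalize the expression:
  lim(x→0) (√(3x + 15) - √15)/x = sqrt(15)/10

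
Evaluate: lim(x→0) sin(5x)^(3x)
This is an exponential indeterminate form.

For exponential indeterminate forms, take the natural log:
  Let L = lim(x→0) sin(5x)^(3x)
  Then ln(L) = lim(x→0) [exponent × ln(base)]
  Evaluate using L'Hôpital or standard limits, then exponentiate.
  L = 1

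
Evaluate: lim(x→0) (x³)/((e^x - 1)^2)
This is a 0/0 indeterminate form.

Apply L'Hôpital's rule: differentiate numerator and denominator separately.
  f(x) = x^3   ⇒   f'(x) = 3·x^2
  g(x) = (e^(x) - 1)^2   ⇒   g'(x) = 2·(e^(x) - 1)·e^(x)
  lim(x→0) f'(x)/g'(x) = lim(x→0) (3·x^2)/(2·(e^(x) - 1)·e^(x))
  = 0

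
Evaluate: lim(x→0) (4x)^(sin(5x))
This is an exponential indeterminate form.

For exponential indeterminate forms, take the natural log:
  Let L = lim(x→0) (4x)^(sin(5x))
  Then ln(L) = lim(x→0) [exponent × ln(base)]
  Evaluate using L'Hôpital or standard limits, then exponentiate.
  L = 1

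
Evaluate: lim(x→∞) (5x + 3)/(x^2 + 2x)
This is an ∞/∞ indeterminate form.

Apply L'Hôpital's rule: differentiate numerator and denominator separately.
  f(x) = 5·x + 3   ⇒   f'(x) = 5
  g(x) = x^2 + 2·x   ⇒   g'(x) = 2·x + 2
  lim(x→∞) f'(x)/g'(x) = lim(x→∞) (5)/(2·x + 2)
  = 0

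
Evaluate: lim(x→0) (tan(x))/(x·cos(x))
This is a 0/0 indeterminate form.

Apply L'Hôpital's rule: differentiate numerator and denominator separately.
  f(x) = tan(x)   ⇒   f'(x) = tan(x)^2 + 1
  g(x) = x·cos(x)   ⇒   g'(x) = -x·sin(x) + cos(x)
  lim(x→0) f'(x)/g'(x) = lim(x→0) (tan(x)^2 + 1)/(-x·sin(x) + cos(x))
  = 1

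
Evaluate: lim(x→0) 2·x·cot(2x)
This is a 0·∞ indeterminate form.

Rewrite 0·∞ as a quotient (0/0 or ∞/∞ form), then apply L'Hôpital's rule:
  lim(x→0) 2·x·cot(2x) = 1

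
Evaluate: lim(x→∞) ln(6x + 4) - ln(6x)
This is an ∞-∞ indeterminate form.

Combine fractions or rationalize to convert ∞-∞ to 0/0 form:
  lim(x→∞) ln(6x + 4) - ln(6x) = 0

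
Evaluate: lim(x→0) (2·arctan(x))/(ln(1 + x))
This is a 0/0 indeterminate form.

Apply L'Hôpital's rule: differentiate numerator and denominator separately.
  f(x) = 2·atan(x)   ⇒   f'(x) = 2/(x^2 + 1)
  g(x) = ln(x + 1)   ⇒   g'(x) = 1/(x + 1)
  lim(x→0) f'(x)/g'(x) = lim(x→0) (2/(x^2 + 1))/(1/(x + 1))
  = 2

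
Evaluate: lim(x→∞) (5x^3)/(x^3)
This is an ∞/∞ indeterminate form.

Apply L'Hôpital's rule: differentiate numerator and denominator separately.
  f(x) = 5·x^3   ⇒   f'(x) = 15·x^2
  g(x) = x^3   ⇒   g'(x) = 3·x^2
  lim(x→∞) f'(x)/g'(x) = lim(x→∞) (15·x^2)/(3·x^2)
  = 5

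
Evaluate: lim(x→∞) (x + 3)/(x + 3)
This is an ∞/∞ indeterminate form.

Apply L'Hôpital's rule: differentiate numerator and denominator separately.
  f(x) = x + 3   ⇒   f'(x) = 1
  g(x) = x + 3   ⇒   g'(x) = 1
  lim(x→∞) f'(x)/g'(x) = lim(x→∞) (1)/(1)
  = 1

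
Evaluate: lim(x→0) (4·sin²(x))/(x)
This is a 0/0 indeterminate form.

Apply L'Hôpital's rule: differentiate numerator and denominator separately.
  f(x) = 4·sin(x)^2   ⇒   f'(x) = 8·sin(x)·cos(x)
  g(x) = x   ⇒   g'(x) = 1
  lim(x→0) f'(x)/g'(x) = lim(x→0) (8·sin(x)·cos(x))/(1)
  = 0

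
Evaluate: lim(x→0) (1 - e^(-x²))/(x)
This is a 0/0 indeterminate form.

Apply L'Hôpital's rule: differentiate numerator and denominator separately.
  f(x) = 1 - e^(-x^2)   ⇒   f'(x) = 2·x·e^(-x^2)
  g(x) = x   ⇒   g'(x) = 1
  lim(x→0) f'(x)/g'(x) = lim(x→0) (2·x·e^(-x^2))/(1)
  = 0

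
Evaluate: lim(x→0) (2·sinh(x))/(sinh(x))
This is a 0/0 indeterminate form.

Apply L'Hôpital's rule: differentiate numerator and denominator separately.
  f(x) = 2·sinh(x)   ⇒   f'(x) = 2·cosh(x)
  g(x) = sinh(x)   ⇒   g'(x) = cosh(x)
  lim(x→0) f'(x)/g'(x) = lim(x→0) (2·cosh(x))/(cosh(x))
  = 2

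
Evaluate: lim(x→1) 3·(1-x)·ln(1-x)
This is a 0·∞ indeterminate form.

Rewrite 0·∞ as a quotient (0/0 or ∞/∞ form), then apply L'Hôpital's rule:
  lim(x→1) 3·(1-x)·ln(1-x) = 0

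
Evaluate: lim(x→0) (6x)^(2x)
This is an exponential indeterminate form.

For exponential indeterminate forms, take the natural log:
  Let L = lim(x→0) (6x)^(2x)
  Then ln(L) = lim(x→0) [exponent × ln(base)]
  Evaluate using L'Hôpital or standard limits, then exponentiate.
  L = 1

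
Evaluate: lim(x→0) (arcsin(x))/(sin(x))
This is a 0/0 indeterminate form.

Apply L'Hôpital's rule: differentiate numerator and denominator separately.
  f(x) = asin(x)   ⇒   f'(x) = 1/sqrt(1 - x^2)
  g(x) = sin(x)   ⇒   g'(x) = cos(x)
  lim(x→0) f'(x)/g'(x) = lim(x→0) (1/sqrt(1 - x^2))/(cos(x))
  = 1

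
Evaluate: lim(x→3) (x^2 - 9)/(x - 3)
This is a standard limit.

Factor or rationalize the expression:
  lim(x→3) (x^2 - 9)/(x - 3) = 6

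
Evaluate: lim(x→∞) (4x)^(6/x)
This is an exponential indeterminate form.

For exponential indeterminate forms, take the natural log:
  Let L = lim(x→∞) (4x)^(6/x)
  Then ln(L) = lim(x→∞) [exponent × ln(base)]
  Evaluate using L'Hôpital or standard limits, then exponentiate.
  L = 1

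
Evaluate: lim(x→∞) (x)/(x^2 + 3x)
This is an ∞/∞ indeterminate form.

Apply L'Hôpital's rule: differentiate numerator and denominator separately.
  f(x) = x   ⇒   f'(x) = 1
  g(x) = x^2 + 3·x   ⇒   g'(x) = 2·x + 3
  lim(x→∞) f'(x)/g'(x) = lim(x→∞) (1)/(2·x + 3)
  = 0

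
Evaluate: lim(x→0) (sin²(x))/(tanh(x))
This is a 0/0 indeterminate form.

Apply L'Hôpital's rule: differentiate numerator and denominator separately.
  f(x) = sin(x)^2   ⇒   f'(x) = 2·sin(x)·cos(x)
  g(x) = tanh(x)   ⇒   g'(x) = 1 - tanh(x)^2
  lim(x→0) f'(x)/g'(x) = lim(x→0) (2·sin(x)·cos(x))/(1 - tanh(x)^2)
  = 0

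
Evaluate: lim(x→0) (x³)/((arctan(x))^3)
This is a 0/0 indeterminate form.

Apply L'Hôpital's rule: differentiate numerator and denominator separately.
  f(x) = x^3   ⇒   f'(x) = 3·x^2
  g(x) = atan(x)^3   ⇒   g'(x) = 3·atan(x)^2/(x^2 + 1)
  lim(x→0) f'(x)/g'(x) = lim(x→0) (3·x^2)/(3·atan(x)^2/(x^2 + 1))
  = 1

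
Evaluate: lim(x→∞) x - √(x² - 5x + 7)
This is an ∞-∞ indeterminate form.

Combine fractions or rationalize to convert ∞-∞ to 0/0 form:
  lim(x→∞) x - √(x² - 5x + 7) = 5/2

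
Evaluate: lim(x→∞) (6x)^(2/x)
This is an exponential indeterminate form.

For exponential indeterminate forms, take the natural log:
  Let L = lim(x→∞) (6x)^(2/x)
  Then ln(L) = lim(x→∞) [exponent × ln(base)]
  Evaluate using L'Hôpital or standard limits, then exponentiate.
  L = 1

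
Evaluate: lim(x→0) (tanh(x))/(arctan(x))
This is a 0/0 indeterminate form.

Apply L'Hôpital's rule: differentiate numerator and denominator separately.
  f(x) = tanh(x)   ⇒   f'(x) = 1 - tanh(x)^2
  g(x) = atan(x)   ⇒   g'(x) = 1/(x^2 + 1)
  lim(x→0) f'(x)/g'(x) = lim(x→0) (1 - tanh(x)^2)/(1/(x^2 + 1))
  = 1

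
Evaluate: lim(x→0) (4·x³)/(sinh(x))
This is a 0/0 indeterminate form.

Apply L'Hôpital's rule: differentiate numerator and denominator separately.
  f(x) = 4·x^3   ⇒   f'(x) = 12·x^2
  g(x) = sinh(x)   ⇒   g'(x) = cosh(x)
  lim(x→0) f'(x)/g'(x) = lim(x→0) (12·x^2)/(cosh(x))
  = 0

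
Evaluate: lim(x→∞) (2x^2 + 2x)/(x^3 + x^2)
This is an ∞/∞ indeterminate form.

Apply L'Hôpital's rule: differentiate numerator and denominator separately.
  f(x) = 2·x^2 + 2·x   ⇒   f'(x) = 4·x + 2
  g(x) = x^3 + x^2   ⇒   g'(x) = 3·x^2 + 2·x
  lim(x→∞) f'(x)/g'(x) = lim(x→∞) (4·x + 2)/(3·x^2 + 2·x)
  = 0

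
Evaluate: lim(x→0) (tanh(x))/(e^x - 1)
This is a 0/0 indeterminate form.

Apply L'Hôpital's rule: differentiate numerator and denominator separately.
  f(x) = tanh(x)   ⇒   f'(x) = 1 - tanh(x)^2
  g(x) = e^(x) - 1   ⇒   g'(x) = e^(x)
  lim(x→0) f'(x)/g'(x) = lim(x→0) (1 - tanh(x)^2)/(e^(x))
  = 1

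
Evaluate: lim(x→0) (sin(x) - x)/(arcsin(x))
This is a 0/0 indeterminate form.

Apply L'Hôpital's rule: differentiate numerator and denominator separately.
  f(x) = -x + sin(x)   ⇒   f'(x) = cos(x) - 1
  g(x) = asin(x)   ⇒   g'(x) = 1/sqrt(1 - x^2)
  lim(x→0) f'(x)/g'(x) = lim(x→0) (cos(x) - 1)/(1/sqrt(1 - x^2))
  = 0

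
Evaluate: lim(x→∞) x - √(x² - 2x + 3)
This is an ∞-∞ indeterminate form.

Combine fractions or rationalize to convert ∞-∞ to 0/0 form:
  lim(x→∞) x - √(x² - 2x + 3) = 1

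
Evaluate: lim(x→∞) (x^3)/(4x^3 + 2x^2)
This is an ∞/∞ indeterminate form.

Apply L'Hôpital's rule: differentiate numerator and denominator separately.
  f(x) = x^3   ⇒   f'(x) = 3·x^2
  g(x) = 4·x^3 + 2·x^2   ⇒   g'(x) = 12·x^2 + 4·x
  lim(x→∞) f'(x)/g'(x) = lim(x→∞) (3·x^2)/(12·x^2 + 4·x)
  = 1/4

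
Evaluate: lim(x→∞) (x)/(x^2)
This is an ∞/∞ indeterminate form.

Apply L'Hôpital's rule: differentiate numerator and denominator separately.
  f(x) = x   ⇒   f'(x) = 1
  g(x) = x^2   ⇒   g'(x) = 2·x
  lim(x→∞) f'(x)/g'(x) = lim(x→∞) (1)/(2·x)
  = 0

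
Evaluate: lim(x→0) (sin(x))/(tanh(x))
This is a 0/0 indeterminate form.

Apply L'Hôpital's rule: differentiate numerator and denominator separately.
  f(x) = sin(x)   ⇒   f'(x) = cos(x)
  g(x) = tanh(x)   ⇒   g'(x) = 1 - tanh(x)^2
  lim(x→0) f'(x)/g'(x) = lim(x→0) (cos(x))/(1 - tanh(x)^2)
  = 1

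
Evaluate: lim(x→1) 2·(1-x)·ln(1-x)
This is a 0·∞ indeterminate form.

Rewrite 0·∞ as a quotient (0/0 or ∞/∞ form), then apply L'Hôpital's rule:
  lim(x→1) 2·(1-x)·ln(1-x) = 0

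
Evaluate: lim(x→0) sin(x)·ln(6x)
This is a 0·∞ indeterminate form.

Rewrite 0·∞ as a quotient (0/0 or ∞/∞ form), then apply L'Hôpital's rule:
  lim(x→0) sin(x)·ln(6x) = 0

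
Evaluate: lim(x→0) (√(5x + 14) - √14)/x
This is a standard limit.

Factor or rationalize the expression:
  lim(x→0) (√(5x + 14) - √14)/x = 5·sqrt(14)/28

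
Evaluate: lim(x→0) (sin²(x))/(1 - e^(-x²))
This is a 0/0 indeterminate form.

Apply L'Hôpital's rule: differentiate numerator and denominator separately.
  f(x) = sin(x)^2   ⇒   f'(x) = 2·sin(x)·cos(x)
  g(x) = 1 - e^(-x^2)   ⇒   g'(x) = 2·x·e^(-x^2)
  lim(x→0) f'(x)/g'(x) = lim(x→0) (2·sin(x)·cos(x))/(2·x·e^(-x^2))
  = 1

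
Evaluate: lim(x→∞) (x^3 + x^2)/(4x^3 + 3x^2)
This is an ∞/∞ indeterminate form.

Apply L'Hôpital's rule: differentiate numerator and denominator separately.
  f(x) = x^3 + x^2   ⇒   f'(x) = 3·x^2 + 2·x
  g(x) = 4·x^3 + 3·x^2   ⇒   g'(x) = 12·x^2 + 6·x
  lim(x→∞) f'(x)/g'(x) = lim(x→∞) (3·x^2 + 2·x)/(12·x^2 + 6·x)
  = 1/4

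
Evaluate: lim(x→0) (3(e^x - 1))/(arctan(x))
This is a 0/0 indeterminate form.

Apply L'Hôpital's rule: differentiate numerator and denominator separately.
  f(x) = 3·e^(x) - 3   ⇒   f'(x) = 3·e^(x)
  g(x) = atan(x)   ⇒   g'(x) = 1/(x^2 + 1)
  lim(x→0) f'(x)/g'(x) = lim(x→0) (3·e^(x))/(1/(x^2 + 1))
  = 3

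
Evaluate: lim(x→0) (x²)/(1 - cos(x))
This is a 0/0 indeterminate form.

Apply L'Hôpital's rule: differentiate numerator and denominator separately.
  f(x) = x^2   ⇒   f'(x) = 2·x
  g(x) = 1 - cos(x)   ⇒   g'(x) = sin(x)
  lim(x→0) f'(x)/g'(x) = lim(x→0) (2·x)/(sin(x))
  = 2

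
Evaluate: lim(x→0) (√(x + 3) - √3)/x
This is a standard limit.

Factor or rationalize the expression:
  lim(x→0) (√(x + 3) - √3)/x = sqrt(3)/6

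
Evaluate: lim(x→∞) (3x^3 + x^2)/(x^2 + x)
This is an ∞/∞ indeterminate form.

Apply L'Hôpital's rule: differentiate numerator and denominator separately.
  f(x) = 3·x^3 + x^2   ⇒   f'(x) = 9·x^2 + 2·x
  g(x) = x^2 + x   ⇒   g'(x) = 2·x + 1
  lim(x→∞) f'(x)/g'(x) = lim(x→∞) (9·x^2 + 2·x)/(2·x + 1)
  = ∞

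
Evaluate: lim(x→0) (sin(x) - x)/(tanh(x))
This is a 0/0 indeterminate form.

Apply L'Hôpital's rule: differentiate numerator and denominator separately.
  f(x) = -x + sin(x)   ⇒   f'(x) = cos(x) - 1
  g(x) = tanh(x)   ⇒   g'(x) = 1 - tanh(x)^2
  lim(x→0) f'(x)/g'(x) = lim(x→0) (cos(x) - 1)/(1 - tanh(x)^2)
  = 0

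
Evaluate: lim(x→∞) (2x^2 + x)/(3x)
This is an ∞/∞ indeterminate form.

Apply L'Hôpital's rule: differentiate numerator and denominator separately.
  f(x) = 2·x^2 + x   ⇒   f'(x) = 4·x + 1
  g(x) = 3·x   ⇒   g'(x) = 3
  lim(x→∞) f'(x)/g'(x) = lim(x→∞) (4·x + 1)/(3)
  = ∞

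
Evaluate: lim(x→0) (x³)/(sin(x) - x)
This is a 0/0 indeterminate form.

Apply L'Hôpital's rule: differentiate numerator and denominator separately.
  f(x) = x^3   ⇒   f'(x) = 3·x^2
  g(x) = -x + sin(x)   ⇒   g'(x) = cos(x) - 1
  lim(x→0) f'(x)/g'(x) = lim(x→0) (3·x^2)/(cos(x) - 1)
  = -6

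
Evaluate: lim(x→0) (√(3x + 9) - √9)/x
This is a standard limit.

Factor or rationalize the expression:
  lim(x→0) (√(3x + 9) - √9)/x = 1/2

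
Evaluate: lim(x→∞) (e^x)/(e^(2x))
This is an ∞/∞ indeterminate form.

Apply L'Hôpital's rule: differentiate numerator and denominator separately.
  f(x) = e^(x)   ⇒   f'(x) = e^(x)
  g(x) = e^(2·x)   ⇒   g'(x) = 2·e^(2·x)
  lim(x→∞) f'(x)/g'(x) = lim(x→∞) (e^(x))/(2·e^(2·x))
  = 0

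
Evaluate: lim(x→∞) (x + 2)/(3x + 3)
This is an ∞/∞ indeterminate form.

Apply L'Hôpital's rule: differentiate numerator and denominator separately.
  f(x) = x + 2   ⇒   f'(x) = 1
  g(x) = 3·x + 3   ⇒   g'(x) = 3
  lim(x→∞) f'(x)/g'(x) = lim(x→∞) (1)/(3)
  = 1/3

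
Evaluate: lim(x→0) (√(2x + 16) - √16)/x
This is a standard limit.

Factor or rationalize the expression:
  lim(x→0) (√(2x + 16) - √16)/x = 1/4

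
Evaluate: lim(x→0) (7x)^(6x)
This is an exponential indeterminate form.

For exponential indeterminate forms, take the natural log:
  Let L = lim(x→0) (7x)^(6x)
  Then ln(L) = lim(x→0) [exponent × ln(base)]
  Evaluate using L'Hôpital or standard limits, then exponentiate.
  L = 1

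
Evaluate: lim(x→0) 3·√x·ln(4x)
This is a 0·∞ indeterminate form.

Rewrite 0·∞ as a quotient (0/0 or ∞/∞ form), then apply L'Hôpital's rule:
  lim(x→0) 3·√x·ln(4x) = 0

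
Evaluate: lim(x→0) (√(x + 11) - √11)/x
This is a standard limit.

Factor or rationalize the expression:
  lim(x→0) (√(x + 11) - √11)/x = sqrt(11)/22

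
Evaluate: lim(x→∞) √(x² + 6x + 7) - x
This is an ∞-∞ indeterminate form.

Combine fractions or rationalize to convert ∞-∞ to 0/0 form:
  lim(x→∞) √(x² + 6x + 7) - x = 3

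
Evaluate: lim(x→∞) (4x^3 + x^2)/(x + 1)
This is an ∞/∞ indeterminate form.

Apply L'Hôpital's rule: differentiate numerator and denominator separately.
  f(x) = 4·x^3 + x^2   ⇒   f'(x) = 12·x^2 + 2·x
  g(x) = x + 1   ⇒   g'(x) = 1
  lim(x→∞) f'(x)/g'(x) = lim(x→∞) (12·x^2 + 2·x)/(1)
  = ∞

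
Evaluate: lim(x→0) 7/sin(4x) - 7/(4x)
This is an ∞-∞ indeterminate form.

Combine fractions or rationalize to convert ∞-∞ to 0/0 form:
  lim(x→0) 7/sin(4x) - 7/(4x) = 0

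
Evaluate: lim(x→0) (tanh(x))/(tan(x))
This is a 0/0 indeterminate form.

Apply L'Hôpital's rule: differentiate numerator and denominator separately.
  f(x) = tanh(x)   ⇒   f'(x) = 1 - tanh(x)^2
  g(x) = tan(x)   ⇒   g'(x) = tan(x)^2 + 1
  lim(x→0) f'(x)/g'(x) = lim(x→0) (1 - tanh(x)^2)/(tan(x)^2 + 1)
  = 1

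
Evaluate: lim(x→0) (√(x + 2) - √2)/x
This is a standard limit.

Factor or rationalize the expression:
  lim(x→0) (√(x + 2) - √2)/x = sqrt(2)/4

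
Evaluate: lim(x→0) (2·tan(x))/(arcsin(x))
This is a 0/0 indeterminate form.

Apply L'Hôpital's rule: differentiate numerator and denominator separately.
  f(x) = 2·tan(x)   ⇒   f'(x) = 2·tan(x)^2 + 2
  g(x) = asin(x)   ⇒   g'(x) = 1/sqrt(1 - x^2)
  lim(x→0) f'(x)/g'(x) = lim(x→0) (2·tan(x)^2 + 2)/(1/sqrt(1 - x^2))
  = 2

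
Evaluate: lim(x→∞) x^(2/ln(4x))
This is an exponential indeterminate form.

For exponential indeterminate forms, take the natural log:
  Let L = lim(x→∞) x^(2/ln(4x))
  Then ln(L) = lim(x→∞) [exponent × ln(base)]
  Evaluate using L'Hôpital or standard limits, then exponentiate.
  L = e²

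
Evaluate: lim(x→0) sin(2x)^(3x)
This is an exponential indeterminate form.

For exponential indeterminate forms, take the natural log:
  Let L = lim(x→0) sin(2x)^(3x)
  Then ln(L) = lim(x→0) [exponent × ln(base)]
  Evaluate using L'Hôpital or standard limits, then exponentiate.
  L = 1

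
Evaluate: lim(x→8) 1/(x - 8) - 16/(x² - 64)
This is an ∞-∞ indeterminate form.

Combine fractions or rationalize to convert ∞-∞ to 0/0 form:
  lim(x→8) 1/(x - 8) - 16/(x² - 64) = 1/16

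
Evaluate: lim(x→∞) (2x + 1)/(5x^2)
This is an ∞/∞ indeterminate form.

Apply L'Hôpital's rule: differentiate numerator and denominator separately.
  f(x) = 2·x + 1   ⇒   f'(x) = 2
  g(x) = 5·x^2   ⇒   g'(x) = 10·x
  lim(x→∞) f'(x)/g'(x) = lim(x→∞) (2)/(10·x)
  = 0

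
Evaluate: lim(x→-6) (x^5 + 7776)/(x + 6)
This is a standard limit.

Factor or rationalize the expression:
  lim(x→-6) (x^5 + 7776)/(x + 6) = 6480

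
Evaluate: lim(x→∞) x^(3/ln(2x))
This is an exponential indeterminate form.

For exponential indeterminate forms, take the natural log:
  Let L = lim(x→∞) x^(3/ln(2x))
  Then ln(L) = lim(x→∞) [exponent × ln(base)]
  Evaluate using L'Hôpital or standard limits, then exponentiate.
  L = e^(3)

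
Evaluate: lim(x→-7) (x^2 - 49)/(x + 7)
This is a standard limit.

Factor or rationalize the expression:
  lim(x→-7) (x^2 - 49)/(x + 7) = -14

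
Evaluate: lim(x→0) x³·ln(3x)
This is a 0·∞ indeterminate form.

Rewrite 0·∞ as a quotient (0/0 or ∞/∞ form), then apply L'Hôpital's rule:
  lim(x→0) x³·ln(3x) = 0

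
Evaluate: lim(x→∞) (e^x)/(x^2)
This is an ∞/∞ indeterminate form.

Apply L'Hôpital's rule: differentiate numerator and denominator separately.
  f(x) = e^(x)   ⇒   f'(x) = e^(x)
  g(x) = x^2   ⇒   g'(x) = 2·x
  lim(x→∞) f'(x)/g'(x) = lim(x→∞) (e^(x))/(2·x)
  = ∞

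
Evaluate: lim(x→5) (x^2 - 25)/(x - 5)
This is a standard limit.

Factor or rationalize the expression:
  lim(x→5) (x^2 - 25)/(x - 5) = 10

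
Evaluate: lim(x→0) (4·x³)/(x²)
This is a 0/0 indeterminate form.

Apply L'Hôpital's rule: differentiate numerator and denominator separately.
  f(x) = 4·x^3   ⇒   f'(x) = 12·x^2
  g(x) = x^2   ⇒   g'(x) = 2·x
  lim(x→0) f'(x)/g'(x) = lim(x→0) (12·x^2)/(2·x)
  = 0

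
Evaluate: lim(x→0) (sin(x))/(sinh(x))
This is a 0/0 indeterminate form.

Apply L'Hôpital's rule: differentiate numerator and denominator separately.
  f(x) = sin(x)   ⇒   f'(x) = cos(x)
  g(x) = sinh(x)   ⇒   g'(x) = cosh(x)
  lim(x→0) f'(x)/g'(x) = lim(x→0) (cos(x))/(cosh(x))
  = 1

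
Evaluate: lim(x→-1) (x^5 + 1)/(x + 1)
This is a standard limit.

Factor or rationalize the expression:
  lim(x→-1) (x^5 + 1)/(x + 1) = 5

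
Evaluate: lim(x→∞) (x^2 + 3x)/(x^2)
This is an ∞/∞ indeterminate form.

Apply L'Hôpital's rule: differentiate numerator and denominator separately.
  f(x) = x^2 + 3·x   ⇒   f'(x) = 2·x + 3
  g(x) = x^2   ⇒   g'(x) = 2·x
  lim(x→∞) f'(x)/g'(x) = lim(x→∞) (2·x + 3)/(2·x)
  = 1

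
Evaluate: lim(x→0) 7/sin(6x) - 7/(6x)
This is an ∞-∞ indeterminate form.

Combine fractions or rationalize to convert ∞-∞ to 0/0 form:
  lim(x→0) 7/sin(6x) - 7/(6x) = 0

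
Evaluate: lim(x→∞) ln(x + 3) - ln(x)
This is an ∞-∞ indeterminate form.

Combine fractions or rationalize to convert ∞-∞ to 0/0 form:
  lim(x→∞) ln(x + 3) - ln(x) = 0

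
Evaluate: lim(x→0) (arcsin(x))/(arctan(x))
This is a 0/0 indeterminate form.

Apply L'Hôpital's rule: differentiate numerator and denominator separately.
  f(x) = asin(x)   ⇒   f'(x) = 1/sqrt(1 - x^2)
  g(x) = atan(x)   ⇒   g'(x) = 1/(x^2 + 1)
  lim(x→0) f'(x)/g'(x) = lim(x→0) (1/sqrt(1 - x^2))/(1/(x^2 + 1))
  = 1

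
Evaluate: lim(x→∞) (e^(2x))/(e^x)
This is an ∞/∞ indeterminate form.

Apply L'Hôpital's rule: differentiate numerator and denominator separately.
  f(x) = e^(2·x)   ⇒   f'(x) = 2·e^(2·x)
  g(x) = e^(x)   ⇒   g'(x) = e^(x)
  lim(x→∞) f'(x)/g'(x) = lim(x→∞) (2·e^(2·x))/(e^(x))
  = ∞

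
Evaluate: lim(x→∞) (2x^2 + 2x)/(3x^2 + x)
This is an ∞/∞ indeterminate form.

Apply L'Hôpital's rule: differentiate numerator and denominator separately.
  f(x) = 2·x^2 + 2·x   ⇒   f'(x) = 4·x + 2
  g(x) = 3·x^2 + x   ⇒   g'(x) = 6·x + 1
  lim(x→∞) f'(x)/g'(x) = lim(x→∞) (4·x + 2)/(6·x + 1)
  = 2/3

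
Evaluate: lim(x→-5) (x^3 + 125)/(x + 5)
This is a standard limit.

Factor or rationalize the expression:
  lim(x→-5) (x^3 + 125)/(x + 5) = 75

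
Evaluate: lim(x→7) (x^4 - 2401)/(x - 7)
This is a standard limit.

Factor or rationalize the expression:
  lim(x→7) (x^4 - 2401)/(x - 7) = 1372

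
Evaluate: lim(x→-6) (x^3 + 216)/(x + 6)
This is a standard limit.

Factor or rationalize the expression:
  lim(x→-6) (x^3 + 216)/(x + 6) = 108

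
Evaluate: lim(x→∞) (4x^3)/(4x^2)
This is an ∞/∞ indeterminate form.

Apply L'Hôpital's rule: differentiate numerator and denominator separately.
  f(x) = 4·x^3   ⇒   f'(x) = 12·x^2
  g(x) = 4·x^2   ⇒   g'(x) = 8·x
  lim(x→∞) f'(x)/g'(x) = lim(x→∞) (12·x^2)/(8·x)
  = ∞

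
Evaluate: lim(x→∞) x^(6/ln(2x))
This is an exponential indeterminate form.

For exponential indeterminate forms, take the natural log:
  Let L = lim(x→∞) x^(6/ln(2x))
  Then ln(L) = lim(x→∞) [exponent × ln(base)]
  Evaluate using L'Hôpital or standard limits, then exponentiate.
  L = e^(6)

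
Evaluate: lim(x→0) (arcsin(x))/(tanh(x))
This is a 0/0 indeterminate form.

Apply L'Hôpital's rule: differentiate numerator and denominator separately.
  f(x) = asin(x)   ⇒   f'(x) = 1/sqrt(1 - x^2)
  g(x) = tanh(x)   ⇒   g'(x) = 1 - tanh(x)^2
  lim(x→0) f'(x)/g'(x) = lim(x→0) (1/sqrt(1 - x^2))/(1 - tanh(x)^2)
  = 1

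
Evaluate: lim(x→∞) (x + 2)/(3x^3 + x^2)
This is an ∞/∞ indeterminate form.

Apply L'Hôpital's rule: differentiate numerator and denominator separately.
  f(x) = x + 2   ⇒   f'(x) = 1
  g(x) = 3·x^3 + x^2   ⇒   g'(x) = 9·x^2 + 2·x
  lim(x→∞) f'(x)/g'(x) = lim(x→∞) (1)/(9·x^2 + 2·x)
  = 0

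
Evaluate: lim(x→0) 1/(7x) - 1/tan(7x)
This is an ∞-∞ indeterminate form.

Combine fractions or rationalize to convert ∞-∞ to 0/0 form:
  lim(x→0) 1/(7x) - 1/tan(7x) = 0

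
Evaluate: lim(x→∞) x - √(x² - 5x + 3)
This is an ∞-∞ indeterminate form.

Combine fractions or rationalize to convert ∞-∞ to 0/0 form:
  lim(x→∞) x - √(x² - 5x + 3) = 5/2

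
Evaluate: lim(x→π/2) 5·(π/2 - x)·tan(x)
This is a 0·∞ indeterminate form.

Rewrite 0·∞ as a quotient (0/0 or ∞/∞ form), then apply L'Hôpital's rule:
  lim(x→π/2) 5·(π/2 - x)·tan(x) = 5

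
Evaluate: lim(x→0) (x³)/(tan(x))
This is a 0/0 indeterminate form.

Apply L'Hôpital's rule: differentiate numerator and denominator separately.
  f(x) = x^3   ⇒   f'(x) = 3·x^2
  g(x) = tan(x)   ⇒   g'(x) = tan(x)^2 + 1
  lim(x→0) f'(x)/g'(x) = lim(x→0) (3·x^2)/(tan(x)^2 + 1)
  = 0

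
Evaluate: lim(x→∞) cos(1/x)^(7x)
This is an exponential indeterminate form.

For exponential indeterminate forms, take the natural log:
  Let L = lim(x→∞) cos(1/x)^(7x)
  Then ln(L) = lim(x→∞) [exponent × ln(base)]
  Evaluate using L'Hôpital or standard limits, then exponentiate.
  L = 1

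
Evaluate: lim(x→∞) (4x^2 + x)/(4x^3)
This is an ∞/∞ indeterminate form.

Apply L'Hôpital's rule: differentiate numerator and denominator separately.
  f(x) = 4·x^2 + x   ⇒   f'(x) = 8·x + 1
  g(x) = 4·x^3   ⇒   g'(x) = 12·x^2
  lim(x→∞) f'(x)/g'(x) = lim(x→∞) (8·x + 1)/(12·x^2)
  = 0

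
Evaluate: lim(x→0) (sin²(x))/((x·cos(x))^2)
This is a 0/0 indeterminate form.

Apply L'Hôpital's rule: differentiate numerator and denominator separately.
  f(x) = sin(x)^2   ⇒   f'(x) = 2·sin(x)·cos(x)
  g(x) = x^2·cos(x)^2   ⇒   g'(x) = -2·x^2·sin(x)·cos(x) + 2·x·cos(x)^2
  lim(x→0) f'(x)/g'(x) = lim(x→0) (2·sin(x)·cos(x))/(-2·x^2·sin(x)·cos(x) + 2·x·cos(x)^2)
  = 1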